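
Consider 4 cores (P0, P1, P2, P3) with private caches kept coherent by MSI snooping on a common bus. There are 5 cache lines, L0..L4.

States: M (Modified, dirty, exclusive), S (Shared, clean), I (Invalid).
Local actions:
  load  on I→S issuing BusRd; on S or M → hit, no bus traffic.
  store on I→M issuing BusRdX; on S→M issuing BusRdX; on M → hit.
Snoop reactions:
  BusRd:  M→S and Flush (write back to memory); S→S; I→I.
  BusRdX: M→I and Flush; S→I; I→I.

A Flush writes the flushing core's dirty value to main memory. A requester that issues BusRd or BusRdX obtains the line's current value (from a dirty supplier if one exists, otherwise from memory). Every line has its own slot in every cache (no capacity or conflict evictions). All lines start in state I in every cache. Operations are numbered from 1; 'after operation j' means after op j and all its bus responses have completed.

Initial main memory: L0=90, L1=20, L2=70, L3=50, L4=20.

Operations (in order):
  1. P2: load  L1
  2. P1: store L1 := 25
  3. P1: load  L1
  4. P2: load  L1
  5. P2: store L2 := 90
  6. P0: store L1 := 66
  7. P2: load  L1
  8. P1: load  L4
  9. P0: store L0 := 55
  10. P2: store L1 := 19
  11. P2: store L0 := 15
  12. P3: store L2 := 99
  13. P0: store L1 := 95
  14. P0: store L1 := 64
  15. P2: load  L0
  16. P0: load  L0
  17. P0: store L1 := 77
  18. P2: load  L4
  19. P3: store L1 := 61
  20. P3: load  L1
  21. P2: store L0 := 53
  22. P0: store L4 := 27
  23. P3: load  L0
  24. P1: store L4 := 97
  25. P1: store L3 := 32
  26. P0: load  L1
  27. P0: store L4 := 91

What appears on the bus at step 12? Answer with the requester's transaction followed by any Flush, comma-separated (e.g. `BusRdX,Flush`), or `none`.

1. P2: load  L1  bus=[BusRd]  L1: P0=I P1=I P2=S P3=I  mem[L1]=20
2. P1: store L1 := 25  bus=[BusRdX]  L1: P0=I P1=M P2=I P3=I  mem[L1]=20
3. P1: load  L1  bus=[-]  L1: P0=I P1=M P2=I P3=I  mem[L1]=20
4. P2: load  L1  bus=[BusRd,Flush]  L1: P0=I P1=S P2=S P3=I  mem[L1]=25
5. P2: store L2 := 90  bus=[BusRdX]  L2: P0=I P1=I P2=M P3=I  mem[L2]=70
6. P0: store L1 := 66  bus=[BusRdX]  L1: P0=M P1=I P2=I P3=I  mem[L1]=25
7. P2: load  L1  bus=[BusRd,Flush]  L1: P0=S P1=I P2=S P3=I  mem[L1]=66
8. P1: load  L4  bus=[BusRd]  L4: P0=I P1=S P2=I P3=I  mem[L4]=20
9. P0: store L0 := 55  bus=[BusRdX]  L0: P0=M P1=I P2=I P3=I  mem[L0]=90
10. P2: store L1 := 19  bus=[BusRdX]  L1: P0=I P1=I P2=M P3=I  mem[L1]=66
11. P2: store L0 := 15  bus=[BusRdX,Flush]  L0: P0=I P1=I P2=M P3=I  mem[L0]=55
12. P3: store L2 := 99  bus=[BusRdX,Flush]  L2: P0=I P1=I P2=I P3=M  mem[L2]=90
13. P0: store L1 := 95  bus=[BusRdX,Flush]  L1: P0=M P1=I P2=I P3=I  mem[L1]=19
14. P0: store L1 := 64  bus=[-]  L1: P0=M P1=I P2=I P3=I  mem[L1]=19
15. P2: load  L0  bus=[-]  L0: P0=I P1=I P2=M P3=I  mem[L0]=55
16. P0: load  L0  bus=[BusRd,Flush]  L0: P0=S P1=I P2=S P3=I  mem[L0]=15
17. P0: store L1 := 77  bus=[-]  L1: P0=M P1=I P2=I P3=I  mem[L1]=19
18. P2: load  L4  bus=[BusRd]  L4: P0=I P1=S P2=S P3=I  mem[L4]=20
19. P3: store L1 := 61  bus=[BusRdX,Flush]  L1: P0=I P1=I P2=I P3=M  mem[L1]=77
20. P3: load  L1  bus=[-]  L1: P0=I P1=I P2=I P3=M  mem[L1]=77
21. P2: store L0 := 53  bus=[BusRdX]  L0: P0=I P1=I P2=M P3=I  mem[L0]=15
22. P0: store L4 := 27  bus=[BusRdX]  L4: P0=M P1=I P2=I P3=I  mem[L4]=20
23. P3: load  L0  bus=[BusRd,Flush]  L0: P0=I P1=I P2=S P3=S  mem[L0]=53
24. P1: store L4 := 97  bus=[BusRdX,Flush]  L4: P0=I P1=M P2=I P3=I  mem[L4]=27
25. P1: store L3 := 32  bus=[BusRdX]  L3: P0=I P1=M P2=I P3=I  mem[L3]=50
26. P0: load  L1  bus=[BusRd,Flush]  L1: P0=S P1=I P2=I P3=S  mem[L1]=61
27. P0: store L4 := 91  bus=[BusRdX,Flush]  L4: P0=M P1=I P2=I P3=I  mem[L4]=97

bus = BusRdX,Flush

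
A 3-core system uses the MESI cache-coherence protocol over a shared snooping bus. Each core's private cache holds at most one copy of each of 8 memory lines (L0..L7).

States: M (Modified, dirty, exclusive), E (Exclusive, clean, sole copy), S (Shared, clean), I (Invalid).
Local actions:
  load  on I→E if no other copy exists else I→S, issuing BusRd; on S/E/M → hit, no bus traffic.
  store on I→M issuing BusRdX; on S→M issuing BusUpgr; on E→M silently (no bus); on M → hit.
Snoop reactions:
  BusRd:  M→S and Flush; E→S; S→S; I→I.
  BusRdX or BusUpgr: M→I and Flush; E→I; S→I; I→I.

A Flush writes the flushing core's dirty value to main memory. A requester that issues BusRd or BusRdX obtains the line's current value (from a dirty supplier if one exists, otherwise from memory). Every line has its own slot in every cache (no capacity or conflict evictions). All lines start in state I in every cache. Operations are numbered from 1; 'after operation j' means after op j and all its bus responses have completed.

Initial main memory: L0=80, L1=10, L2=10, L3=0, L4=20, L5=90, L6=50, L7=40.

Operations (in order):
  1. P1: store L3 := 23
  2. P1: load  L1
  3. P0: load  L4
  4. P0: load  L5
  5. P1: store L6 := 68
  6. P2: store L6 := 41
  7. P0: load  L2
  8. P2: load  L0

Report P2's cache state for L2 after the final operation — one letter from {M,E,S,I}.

state = I

[1] P1: store L3 := 23 | P0:I, P1:M(23), P2:I | bus: BusRdX
[2] P1: load  L1 | P0:I, P1:E(10), P2:I | bus: BusRd
[3] P0: load  L4 | P0:E(20), P1:I, P2:I | bus: BusRd
[4] P0: load  L5 | P0:E(90), P1:I, P2:I | bus: BusRd
[5] P1: store L6 := 68 | P0:I, P1:M(68), P2:I | bus: BusRdX
[6] P2: store L6 := 41 | P0:I, P1:I, P2:M(41) | bus: BusRdX,Flush
[7] P0: load  L2 | P0:E(10), P1:I, P2:I | bus: BusRd
[8] P2: load  L0 | P0:I, P1:I, P2:E(80) | bus: BusRd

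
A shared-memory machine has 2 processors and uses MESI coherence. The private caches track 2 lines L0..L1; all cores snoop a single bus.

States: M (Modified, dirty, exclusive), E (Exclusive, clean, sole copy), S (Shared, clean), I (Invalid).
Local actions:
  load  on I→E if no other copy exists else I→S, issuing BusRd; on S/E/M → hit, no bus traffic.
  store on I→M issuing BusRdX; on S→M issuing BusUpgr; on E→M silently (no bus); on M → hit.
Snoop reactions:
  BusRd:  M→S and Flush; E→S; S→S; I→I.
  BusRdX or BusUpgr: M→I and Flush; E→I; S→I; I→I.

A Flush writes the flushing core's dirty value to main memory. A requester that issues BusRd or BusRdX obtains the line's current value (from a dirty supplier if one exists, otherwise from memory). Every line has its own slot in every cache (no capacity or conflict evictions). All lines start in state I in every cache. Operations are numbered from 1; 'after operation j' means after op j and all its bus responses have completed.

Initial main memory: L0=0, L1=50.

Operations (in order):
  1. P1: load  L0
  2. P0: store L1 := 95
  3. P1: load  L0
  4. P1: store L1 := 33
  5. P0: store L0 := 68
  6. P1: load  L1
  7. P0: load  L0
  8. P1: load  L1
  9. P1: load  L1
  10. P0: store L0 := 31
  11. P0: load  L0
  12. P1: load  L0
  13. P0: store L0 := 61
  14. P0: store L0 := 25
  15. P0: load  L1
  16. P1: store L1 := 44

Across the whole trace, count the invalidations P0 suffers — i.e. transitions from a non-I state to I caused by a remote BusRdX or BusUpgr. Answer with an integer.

[1] P1: load  L0 | P0:I, P1:E(0) | bus: BusRd
[2] P0: store L1 := 95 | P0:M(95), P1:I | bus: BusRdX
[3] P1: load  L0 | P0:I, P1:E(0) | bus: none
[4] P1: store L1 := 33 | P0:I, P1:M(33) | bus: BusRdX,Flush
[5] P0: store L0 := 68 | P0:M(68), P1:I | bus: BusRdX
[6] P1: load  L1 | P0:I, P1:M(33) | bus: none
[7] P0: load  L0 | P0:M(68), P1:I | bus: none
[8] P1: load  L1 | P0:I, P1:M(33) | bus: none
[9] P1: load  L1 | P0:I, P1:M(33) | bus: none
[10] P0: store L0 := 31 | P0:M(31), P1:I | bus: none
[11] P0: load  L0 | P0:M(31), P1:I | bus: none
[12] P1: load  L0 | P0:S(31), P1:S(31) | bus: BusRd,Flush
[13] P0: store L0 := 61 | P0:M(61), P1:I | bus: BusUpgr
[14] P0: store L0 := 25 | P0:M(25), P1:I | bus: none
[15] P0: load  L1 | P0:S(33), P1:S(33) | bus: BusRd,Flush
[16] P1: store L1 := 44 | P0:I, P1:M(44) | bus: BusUpgr

invalidations = 2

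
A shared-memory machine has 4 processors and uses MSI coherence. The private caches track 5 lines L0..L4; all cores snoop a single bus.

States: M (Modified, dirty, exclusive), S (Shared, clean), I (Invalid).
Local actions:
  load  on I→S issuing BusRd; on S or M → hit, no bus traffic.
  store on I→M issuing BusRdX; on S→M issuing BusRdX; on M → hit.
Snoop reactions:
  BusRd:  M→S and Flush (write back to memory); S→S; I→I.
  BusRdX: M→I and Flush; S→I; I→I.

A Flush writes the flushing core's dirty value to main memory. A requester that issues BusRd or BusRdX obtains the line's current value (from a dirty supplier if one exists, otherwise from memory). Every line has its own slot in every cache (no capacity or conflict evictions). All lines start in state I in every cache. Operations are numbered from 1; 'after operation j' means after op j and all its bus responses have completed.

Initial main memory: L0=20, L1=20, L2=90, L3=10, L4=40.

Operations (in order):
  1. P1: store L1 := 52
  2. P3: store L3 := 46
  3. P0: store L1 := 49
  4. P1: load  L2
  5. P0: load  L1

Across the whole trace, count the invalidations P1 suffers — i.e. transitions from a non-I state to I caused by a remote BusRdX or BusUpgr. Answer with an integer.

invalidations = 1

1. P1: store L1 := 52  bus=[BusRdX]  L1: P0=I P1=M P2=I P3=I  mem[L1]=20
2. P3: store L3 := 46  bus=[BusRdX]  L3: P0=I P1=I P2=I P3=M  mem[L3]=10
3. P0: store L1 := 49  bus=[BusRdX,Flush]  L1: P0=M P1=I P2=I P3=I  mem[L1]=52
4. P1: load  L2  bus=[BusRd]  L2: P0=I P1=S P2=I P3=I  mem[L2]=90
5. P0: load  L1  bus=[-]  L1: P0=M P1=I P2=I P3=I  mem[L1]=52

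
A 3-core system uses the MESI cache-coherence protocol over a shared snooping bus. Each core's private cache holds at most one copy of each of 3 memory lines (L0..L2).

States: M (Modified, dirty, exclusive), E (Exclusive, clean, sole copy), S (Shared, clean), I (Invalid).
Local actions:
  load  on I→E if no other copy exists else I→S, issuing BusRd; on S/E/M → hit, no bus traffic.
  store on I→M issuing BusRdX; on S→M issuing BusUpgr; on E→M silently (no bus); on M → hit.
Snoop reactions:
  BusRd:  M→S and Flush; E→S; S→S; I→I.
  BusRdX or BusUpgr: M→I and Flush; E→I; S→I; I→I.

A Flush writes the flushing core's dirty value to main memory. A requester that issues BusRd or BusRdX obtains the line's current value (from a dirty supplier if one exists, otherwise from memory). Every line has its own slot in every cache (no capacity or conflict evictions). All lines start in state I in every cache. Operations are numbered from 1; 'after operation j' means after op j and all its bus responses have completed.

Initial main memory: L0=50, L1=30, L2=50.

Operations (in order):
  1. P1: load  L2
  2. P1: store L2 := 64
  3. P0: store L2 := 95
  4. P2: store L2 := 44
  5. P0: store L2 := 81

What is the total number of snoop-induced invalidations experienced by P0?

  op1 P1: load  L2 → I/E/I on L2; bus BusRd; mem=50
  op2 P1: store L2 := 64 → I/M/I on L2; bus (none); mem=50
  op3 P0: store L2 := 95 → M/I/I on L2; bus BusRdX Flush; mem=64
  op4 P2: store L2 := 44 → I/I/M on L2; bus BusRdX Flush; mem=95
  op5 P0: store L2 := 81 → M/I/I on L2; bus BusRdX Flush; mem=44

invalidations = 1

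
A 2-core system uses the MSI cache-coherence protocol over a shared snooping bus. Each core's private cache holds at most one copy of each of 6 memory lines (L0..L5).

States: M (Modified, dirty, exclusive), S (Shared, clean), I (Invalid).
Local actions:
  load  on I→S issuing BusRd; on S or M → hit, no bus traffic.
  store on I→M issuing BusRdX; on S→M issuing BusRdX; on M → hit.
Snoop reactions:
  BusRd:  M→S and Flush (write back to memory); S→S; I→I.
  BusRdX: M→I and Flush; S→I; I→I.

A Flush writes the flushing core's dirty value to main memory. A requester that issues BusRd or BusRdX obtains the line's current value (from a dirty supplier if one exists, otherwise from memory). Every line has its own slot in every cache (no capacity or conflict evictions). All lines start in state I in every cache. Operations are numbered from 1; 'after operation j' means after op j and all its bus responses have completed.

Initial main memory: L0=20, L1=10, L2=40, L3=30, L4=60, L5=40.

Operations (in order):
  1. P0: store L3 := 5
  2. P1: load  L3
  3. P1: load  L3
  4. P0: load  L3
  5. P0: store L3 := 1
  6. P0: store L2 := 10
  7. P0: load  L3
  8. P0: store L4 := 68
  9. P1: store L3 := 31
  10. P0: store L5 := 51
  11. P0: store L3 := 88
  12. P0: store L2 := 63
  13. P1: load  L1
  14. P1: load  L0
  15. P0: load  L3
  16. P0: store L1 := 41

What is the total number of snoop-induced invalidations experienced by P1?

[1] P0: store L3 := 5 | P0:M(5), P1:I | bus: BusRdX
[2] P1: load  L3 | P0:S(5), P1:S(5) | bus: BusRd,Flush
[3] P1: load  L3 | P0:S(5), P1:S(5) | bus: none
[4] P0: load  L3 | P0:S(5), P1:S(5) | bus: none
[5] P0: store L3 := 1 | P0:M(1), P1:I | bus: BusRdX
[6] P0: store L2 := 10 | P0:M(10), P1:I | bus: BusRdX
[7] P0: load  L3 | P0:M(1), P1:I | bus: none
[8] P0: store L4 := 68 | P0:M(68), P1:I | bus: BusRdX
[9] P1: store L3 := 31 | P0:I, P1:M(31) | bus: BusRdX,Flush
[10] P0: store L5 := 51 | P0:M(51), P1:I | bus: BusRdX
[11] P0: store L3 := 88 | P0:M(88), P1:I | bus: BusRdX,Flush
[12] P0: store L2 := 63 | P0:M(63), P1:I | bus: none
[13] P1: load  L1 | P0:I, P1:S(10) | bus: BusRd
[14] P1: load  L0 | P0:I, P1:S(20) | bus: BusRd
[15] P0: load  L3 | P0:M(88), P1:I | bus: none
[16] P0: store L1 := 41 | P0:M(41), P1:I | bus: BusRdX

invalidations = 3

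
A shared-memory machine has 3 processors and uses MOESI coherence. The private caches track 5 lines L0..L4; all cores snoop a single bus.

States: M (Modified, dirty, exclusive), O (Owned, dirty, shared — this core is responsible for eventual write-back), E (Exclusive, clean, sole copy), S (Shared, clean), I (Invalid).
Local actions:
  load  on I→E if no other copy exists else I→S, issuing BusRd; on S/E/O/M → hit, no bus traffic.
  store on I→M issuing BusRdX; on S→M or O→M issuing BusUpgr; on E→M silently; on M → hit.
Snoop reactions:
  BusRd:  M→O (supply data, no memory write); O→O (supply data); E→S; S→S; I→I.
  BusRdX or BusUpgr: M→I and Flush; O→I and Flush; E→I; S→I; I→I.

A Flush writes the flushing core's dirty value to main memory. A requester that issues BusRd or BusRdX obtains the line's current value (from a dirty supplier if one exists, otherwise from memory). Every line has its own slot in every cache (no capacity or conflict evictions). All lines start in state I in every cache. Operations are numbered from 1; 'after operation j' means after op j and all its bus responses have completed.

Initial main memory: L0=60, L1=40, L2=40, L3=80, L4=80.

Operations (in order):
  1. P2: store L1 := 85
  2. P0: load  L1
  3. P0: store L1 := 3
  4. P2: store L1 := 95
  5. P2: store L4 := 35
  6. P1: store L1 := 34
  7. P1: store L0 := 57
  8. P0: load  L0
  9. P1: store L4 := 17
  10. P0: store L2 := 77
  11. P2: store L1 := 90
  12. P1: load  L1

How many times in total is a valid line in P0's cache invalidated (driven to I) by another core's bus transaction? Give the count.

step 1: P2: store L1 := 85  ⟶  IIM  (L1)  txn=BusRdX  M[L1]=40
step 2: P0: load  L1  ⟶  SIO  (L1)  txn=BusRd  M[L1]=40
step 3: P0: store L1 := 3  ⟶  MII  (L1)  txn=BusUpgr+Flush  M[L1]=85
step 4: P2: store L1 := 95  ⟶  IIM  (L1)  txn=BusRdX+Flush  M[L1]=3
step 5: P2: store L4 := 35  ⟶  IIM  (L4)  txn=BusRdX  M[L4]=80
step 6: P1: store L1 := 34  ⟶  IMI  (L1)  txn=BusRdX+Flush  M[L1]=95
step 7: P1: store L0 := 57  ⟶  IMI  (L0)  txn=BusRdX  M[L0]=60
step 8: P0: load  L0  ⟶  SOI  (L0)  txn=BusRd  M[L0]=60
step 9: P1: store L4 := 17  ⟶  IMI  (L4)  txn=BusRdX+Flush  M[L4]=35
step 10: P0: store L2 := 77  ⟶  MII  (L2)  txn=BusRdX  M[L2]=40
step 11: P2: store L1 := 90  ⟶  IIM  (L1)  txn=BusRdX+Flush  M[L1]=34
step 12: P1: load  L1  ⟶  ISO  (L1)  txn=BusRd  M[L1]=34

invalidations = 1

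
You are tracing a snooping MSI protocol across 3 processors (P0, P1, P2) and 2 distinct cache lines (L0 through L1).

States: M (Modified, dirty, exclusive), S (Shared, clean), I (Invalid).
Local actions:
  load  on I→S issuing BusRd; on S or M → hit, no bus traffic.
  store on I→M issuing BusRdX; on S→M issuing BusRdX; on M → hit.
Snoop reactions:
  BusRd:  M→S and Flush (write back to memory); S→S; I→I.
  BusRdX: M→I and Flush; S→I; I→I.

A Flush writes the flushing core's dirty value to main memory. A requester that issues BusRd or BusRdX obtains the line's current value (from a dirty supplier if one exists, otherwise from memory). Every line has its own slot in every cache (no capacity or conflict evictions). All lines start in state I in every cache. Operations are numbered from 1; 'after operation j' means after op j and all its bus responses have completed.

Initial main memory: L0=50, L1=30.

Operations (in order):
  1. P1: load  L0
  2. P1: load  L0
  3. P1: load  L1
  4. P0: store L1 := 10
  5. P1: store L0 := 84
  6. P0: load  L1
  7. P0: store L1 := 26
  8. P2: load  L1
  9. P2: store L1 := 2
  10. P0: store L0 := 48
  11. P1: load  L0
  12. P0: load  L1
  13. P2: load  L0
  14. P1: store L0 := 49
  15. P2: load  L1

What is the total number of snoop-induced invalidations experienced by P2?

invalidations = 1

  op1 P1: load  L0 → I/S/I on L0; bus BusRd; mem=50
  op2 P1: load  L0 → I/S/I on L0; bus (none); mem=50
  op3 P1: load  L1 → I/S/I on L1; bus BusRd; mem=30
  op4 P0: store L1 := 10 → M/I/I on L1; bus BusRdX; mem=30
  op5 P1: store L0 := 84 → I/M/I on L0; bus BusRdX; mem=50
  op6 P0: load  L1 → M/I/I on L1; bus (none); mem=30
  op7 P0: store L1 := 26 → M/I/I on L1; bus (none); mem=30
  op8 P2: load  L1 → S/I/S on L1; bus BusRd Flush; mem=26
  op9 P2: store L1 := 2 → I/I/M on L1; bus BusRdX; mem=26
  op10 P0: store L0 := 48 → M/I/I on L0; bus BusRdX Flush; mem=84
  op11 P1: load  L0 → S/S/I on L0; bus BusRd Flush; mem=48
  op12 P0: load  L1 → S/I/S on L1; bus BusRd Flush; mem=2
  op13 P2: load  L0 → S/S/S on L0; bus BusRd; mem=48
  op14 P1: store L0 := 49 → I/M/I on L0; bus BusRdX; mem=48
  op15 P2: load  L1 → S/I/S on L1; bus (none); mem=2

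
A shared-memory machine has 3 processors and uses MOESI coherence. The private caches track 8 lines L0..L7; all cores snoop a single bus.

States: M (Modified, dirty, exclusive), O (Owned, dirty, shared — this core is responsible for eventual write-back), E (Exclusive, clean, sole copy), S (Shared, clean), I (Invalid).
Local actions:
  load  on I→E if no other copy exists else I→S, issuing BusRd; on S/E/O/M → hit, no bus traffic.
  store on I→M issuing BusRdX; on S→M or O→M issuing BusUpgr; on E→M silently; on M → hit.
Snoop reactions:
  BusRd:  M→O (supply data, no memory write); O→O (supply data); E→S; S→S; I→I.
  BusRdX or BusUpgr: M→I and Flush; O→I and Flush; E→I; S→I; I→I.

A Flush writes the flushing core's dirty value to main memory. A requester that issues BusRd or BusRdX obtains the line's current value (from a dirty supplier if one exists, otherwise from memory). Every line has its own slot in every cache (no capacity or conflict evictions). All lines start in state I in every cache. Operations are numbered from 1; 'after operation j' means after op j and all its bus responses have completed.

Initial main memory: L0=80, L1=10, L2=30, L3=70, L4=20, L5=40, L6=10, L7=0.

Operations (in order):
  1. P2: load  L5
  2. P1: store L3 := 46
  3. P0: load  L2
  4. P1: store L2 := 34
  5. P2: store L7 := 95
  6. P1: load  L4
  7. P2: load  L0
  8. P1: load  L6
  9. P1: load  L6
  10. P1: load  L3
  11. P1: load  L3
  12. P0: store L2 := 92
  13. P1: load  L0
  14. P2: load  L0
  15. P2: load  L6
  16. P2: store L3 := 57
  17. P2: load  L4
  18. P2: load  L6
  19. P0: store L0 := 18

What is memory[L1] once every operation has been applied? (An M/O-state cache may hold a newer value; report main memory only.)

memory[L1] = 10

step 1: P2: load  L5  ⟶  IIE  (L5)  txn=BusRd  M[L5]=40
step 2: P1: store L3 := 46  ⟶  IMI  (L3)  txn=BusRdX  M[L3]=70
step 3: P0: load  L2  ⟶  EII  (L2)  txn=BusRd  M[L2]=30
step 4: P1: store L2 := 34  ⟶  IMI  (L2)  txn=BusRdX  M[L2]=30
step 5: P2: store L7 := 95  ⟶  IIM  (L7)  txn=BusRdX  M[L7]=0
step 6: P1: load  L4  ⟶  IEI  (L4)  txn=BusRd  M[L4]=20
step 7: P2: load  L0  ⟶  IIE  (L0)  txn=BusRd  M[L0]=80
step 8: P1: load  L6  ⟶  IEI  (L6)  txn=BusRd  M[L6]=10
step 9: P1: load  L6  ⟶  IEI  (L6)  txn=∅  M[L6]=10
step 10: P1: load  L3  ⟶  IMI  (L3)  txn=∅  M[L3]=70
step 11: P1: load  L3  ⟶  IMI  (L3)  txn=∅  M[L3]=70
step 12: P0: store L2 := 92  ⟶  MII  (L2)  txn=BusRdX+Flush  M[L2]=34
step 13: P1: load  L0  ⟶  ISS  (L0)  txn=BusRd  M[L0]=80
step 14: P2: load  L0  ⟶  ISS  (L0)  txn=∅  M[L0]=80
step 15: P2: load  L6  ⟶  ISS  (L6)  txn=BusRd  M[L6]=10
step 16: P2: store L3 := 57  ⟶  IIM  (L3)  txn=BusRdX+Flush  M[L3]=46
step 17: P2: load  L4  ⟶  ISS  (L4)  txn=BusRd  M[L4]=20
step 18: P2: load  L6  ⟶  ISS  (L6)  txn=∅  M[L6]=10
step 19: P0: store L0 := 18  ⟶  MII  (L0)  txn=BusRdX  M[L0]=80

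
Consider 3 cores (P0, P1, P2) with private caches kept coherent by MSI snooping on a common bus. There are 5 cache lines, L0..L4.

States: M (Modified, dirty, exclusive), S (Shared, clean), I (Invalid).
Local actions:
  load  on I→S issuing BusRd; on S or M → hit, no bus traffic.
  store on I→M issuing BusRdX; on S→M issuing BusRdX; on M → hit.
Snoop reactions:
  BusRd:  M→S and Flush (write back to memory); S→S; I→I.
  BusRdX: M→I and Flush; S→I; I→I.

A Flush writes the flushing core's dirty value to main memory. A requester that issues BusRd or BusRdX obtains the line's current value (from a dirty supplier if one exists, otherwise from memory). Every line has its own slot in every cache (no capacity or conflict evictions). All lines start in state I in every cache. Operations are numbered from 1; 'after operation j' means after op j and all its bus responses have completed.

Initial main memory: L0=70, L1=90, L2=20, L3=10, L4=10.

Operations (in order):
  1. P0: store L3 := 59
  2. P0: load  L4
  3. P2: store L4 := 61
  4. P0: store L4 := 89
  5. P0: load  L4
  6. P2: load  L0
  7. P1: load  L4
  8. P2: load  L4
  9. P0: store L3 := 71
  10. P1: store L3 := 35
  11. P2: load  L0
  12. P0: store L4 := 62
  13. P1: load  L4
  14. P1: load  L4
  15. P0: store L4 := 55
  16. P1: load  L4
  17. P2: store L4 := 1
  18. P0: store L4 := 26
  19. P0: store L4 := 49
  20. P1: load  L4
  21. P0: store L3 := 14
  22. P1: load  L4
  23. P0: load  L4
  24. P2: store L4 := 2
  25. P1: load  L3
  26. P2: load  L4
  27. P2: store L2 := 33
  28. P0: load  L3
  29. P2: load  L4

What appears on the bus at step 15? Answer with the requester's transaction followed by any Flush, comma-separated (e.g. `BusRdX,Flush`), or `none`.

bus = BusRdX

  op1 P0: store L3 := 59 → M/I/I on L3; bus BusRdX; mem=10
  op2 P0: load  L4 → S/I/I on L4; bus BusRd; mem=10
  op3 P2: store L4 := 61 → I/I/M on L4; bus BusRdX; mem=10
  op4 P0: store L4 := 89 → M/I/I on L4; bus BusRdX Flush; mem=61
  op5 P0: load  L4 → M/I/I on L4; bus (none); mem=61
  op6 P2: load  L0 → I/I/S on L0; bus BusRd; mem=70
  op7 P1: load  L4 → S/S/I on L4; bus BusRd Flush; mem=89
  op8 P2: load  L4 → S/S/S on L4; bus BusRd; mem=89
  op9 P0: store L3 := 71 → M/I/I on L3; bus (none); mem=10
  op10 P1: store L3 := 35 → I/M/I on L3; bus BusRdX Flush; mem=71
  op11 P2: load  L0 → I/I/S on L0; bus (none); mem=70
  op12 P0: store L4 := 62 → M/I/I on L4; bus BusRdX; mem=89
  op13 P1: load  L4 → S/S/I on L4; bus BusRd Flush; mem=62
  op14 P1: load  L4 → S/S/I on L4; bus (none); mem=62
  op15 P0: store L4 := 55 → M/I/I on L4; bus BusRdX; mem=62
  op16 P1: load  L4 → S/S/I on L4; bus BusRd Flush; mem=55
  op17 P2: store L4 := 1 → I/I/M on L4; bus BusRdX; mem=55
  op18 P0: store L4 := 26 → M/I/I on L4; bus BusRdX Flush; mem=1
  op19 P0: store L4 := 49 → M/I/I on L4; bus (none); mem=1
  op20 P1: load  L4 → S/S/I on L4; bus BusRd Flush; mem=49
  op21 P0: store L3 := 14 → M/I/I on L3; bus BusRdX Flush; mem=35
  op22 P1: load  L4 → S/S/I on L4; bus (none); mem=49
  op23 P0: load  L4 → S/S/I on L4; bus (none); mem=49
  op24 P2: store L4 := 2 → I/I/M on L4; bus BusRdX; mem=49
  op25 P1: load  L3 → S/S/I on L3; bus BusRd Flush; mem=14
  op26 P2: load  L4 → I/I/M on L4; bus (none); mem=49
  op27 P2: store L2 := 33 → I/I/M on L2; bus BusRdX; mem=20
  op28 P0: load  L3 → S/S/I on L3; bus (none); mem=14
  op29 P2: load  L4 → I/I/M on L4; bus (none); mem=49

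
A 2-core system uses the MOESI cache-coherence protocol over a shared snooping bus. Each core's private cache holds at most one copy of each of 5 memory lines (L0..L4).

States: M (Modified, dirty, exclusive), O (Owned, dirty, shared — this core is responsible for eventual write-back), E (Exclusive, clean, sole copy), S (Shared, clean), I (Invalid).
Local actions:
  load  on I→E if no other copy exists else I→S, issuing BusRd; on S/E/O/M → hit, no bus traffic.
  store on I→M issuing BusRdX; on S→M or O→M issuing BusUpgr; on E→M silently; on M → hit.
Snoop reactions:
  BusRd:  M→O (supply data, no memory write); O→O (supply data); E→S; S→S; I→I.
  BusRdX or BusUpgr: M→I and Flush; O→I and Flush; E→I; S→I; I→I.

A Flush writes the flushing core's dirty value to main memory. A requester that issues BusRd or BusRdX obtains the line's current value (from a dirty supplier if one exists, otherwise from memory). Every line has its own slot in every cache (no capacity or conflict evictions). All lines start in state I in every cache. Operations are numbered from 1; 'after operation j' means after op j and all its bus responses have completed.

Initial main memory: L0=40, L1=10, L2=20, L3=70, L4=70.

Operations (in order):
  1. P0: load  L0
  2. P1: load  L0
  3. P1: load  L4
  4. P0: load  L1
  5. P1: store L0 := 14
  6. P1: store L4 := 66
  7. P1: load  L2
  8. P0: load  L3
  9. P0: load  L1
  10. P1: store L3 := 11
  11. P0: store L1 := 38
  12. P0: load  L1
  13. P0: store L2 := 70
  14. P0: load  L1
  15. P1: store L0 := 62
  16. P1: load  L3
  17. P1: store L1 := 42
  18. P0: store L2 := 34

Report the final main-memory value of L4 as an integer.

1. P0: load  L0  bus=[BusRd]  L0: P0=E P1=I  mem[L0]=40
2. P1: load  L0  bus=[BusRd]  L0: P0=S P1=S  mem[L0]=40
3. P1: load  L4  bus=[BusRd]  L4: P0=I P1=E  mem[L4]=70
4. P0: load  L1  bus=[BusRd]  L1: P0=E P1=I  mem[L1]=10
5. P1: store L0 := 14  bus=[BusUpgr]  L0: P0=I P1=M  mem[L0]=40
6. P1: store L4 := 66  bus=[-]  L4: P0=I P1=M  mem[L4]=70
7. P1: load  L2  bus=[BusRd]  L2: P0=I P1=E  mem[L2]=20
8. P0: load  L3  bus=[BusRd]  L3: P0=E P1=I  mem[L3]=70
9. P0: load  L1  bus=[-]  L1: P0=E P1=I  mem[L1]=10
10. P1: store L3 := 11  bus=[BusRdX]  L3: P0=I P1=M  mem[L3]=70
11. P0: store L1 := 38  bus=[-]  L1: P0=M P1=I  mem[L1]=10
12. P0: load  L1  bus=[-]  L1: P0=M P1=I  mem[L1]=10
13. P0: store L2 := 70  bus=[BusRdX]  L2: P0=M P1=I  mem[L2]=20
14. P0: load  L1  bus=[-]  L1: P0=M P1=I  mem[L1]=10
15. P1: store L0 := 62  bus=[-]  L0: P0=I P1=M  mem[L0]=40
16. P1: load  L3  bus=[-]  L3: P0=I P1=M  mem[L3]=70
17. P1: store L1 := 42  bus=[BusRdX,Flush]  L1: P0=I P1=M  mem[L1]=38
18. P0: store L2 := 34  bus=[-]  L2: P0=M P1=I  mem[L2]=20

memory[L4] = 70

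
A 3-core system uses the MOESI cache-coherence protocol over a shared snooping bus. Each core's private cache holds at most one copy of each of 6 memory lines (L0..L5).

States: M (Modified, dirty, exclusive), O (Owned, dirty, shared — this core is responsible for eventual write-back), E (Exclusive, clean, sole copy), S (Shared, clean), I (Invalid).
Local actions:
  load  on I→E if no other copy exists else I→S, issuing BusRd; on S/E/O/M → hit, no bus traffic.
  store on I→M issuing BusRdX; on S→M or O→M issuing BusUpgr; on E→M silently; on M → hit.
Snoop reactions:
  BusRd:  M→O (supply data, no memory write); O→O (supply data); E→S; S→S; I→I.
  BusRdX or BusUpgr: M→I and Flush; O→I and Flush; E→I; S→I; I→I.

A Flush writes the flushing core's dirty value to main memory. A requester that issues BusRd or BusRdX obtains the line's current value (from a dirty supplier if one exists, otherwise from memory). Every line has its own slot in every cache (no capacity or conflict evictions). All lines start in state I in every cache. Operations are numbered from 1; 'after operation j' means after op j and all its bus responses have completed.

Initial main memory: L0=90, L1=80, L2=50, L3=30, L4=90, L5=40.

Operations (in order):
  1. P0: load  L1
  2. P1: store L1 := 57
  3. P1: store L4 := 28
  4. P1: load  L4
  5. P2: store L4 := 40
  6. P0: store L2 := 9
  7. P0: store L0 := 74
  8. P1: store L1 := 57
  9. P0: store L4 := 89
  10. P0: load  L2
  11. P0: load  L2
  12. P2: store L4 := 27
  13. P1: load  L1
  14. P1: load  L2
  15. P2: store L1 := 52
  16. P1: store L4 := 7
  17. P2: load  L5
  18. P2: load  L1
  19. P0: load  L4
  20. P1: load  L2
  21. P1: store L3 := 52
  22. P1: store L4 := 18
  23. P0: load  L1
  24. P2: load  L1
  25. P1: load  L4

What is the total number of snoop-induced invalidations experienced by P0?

1. P0: load  L1  bus=[BusRd]  L1: P0=E P1=I P2=I  mem[L1]=80
2. P1: store L1 := 57  bus=[BusRdX]  L1: P0=I P1=M P2=I  mem[L1]=80
3. P1: store L4 := 28  bus=[BusRdX]  L4: P0=I P1=M P2=I  mem[L4]=90
4. P1: load  L4  bus=[-]  L4: P0=I P1=M P2=I  mem[L4]=90
5. P2: store L4 := 40  bus=[BusRdX,Flush]  L4: P0=I P1=I P2=M  mem[L4]=28
6. P0: store L2 := 9  bus=[BusRdX]  L2: P0=M P1=I P2=I  mem[L2]=50
7. P0: store L0 := 74  bus=[BusRdX]  L0: P0=M P1=I P2=I  mem[L0]=90
8. P1: store L1 := 57  bus=[-]  L1: P0=I P1=M P2=I  mem[L1]=80
9. P0: store L4 := 89  bus=[BusRdX,Flush]  L4: P0=M P1=I P2=I  mem[L4]=40
10. P0: load  L2  bus=[-]  L2: P0=M P1=I P2=I  mem[L2]=50
11. P0: load  L2  bus=[-]  L2: P0=M P1=I P2=I  mem[L2]=50
12. P2: store L4 := 27  bus=[BusRdX,Flush]  L4: P0=I P1=I P2=M  mem[L4]=89
13. P1: load  L1  bus=[-]  L1: P0=I P1=M P2=I  mem[L1]=80
14. P1: load  L2  bus=[BusRd]  L2: P0=O P1=S P2=I  mem[L2]=50
15. P2: store L1 := 52  bus=[BusRdX,Flush]  L1: P0=I P1=I P2=M  mem[L1]=57
16. P1: store L4 := 7  bus=[BusRdX,Flush]  L4: P0=I P1=M P2=I  mem[L4]=27
17. P2: load  L5  bus=[BusRd]  L5: P0=I P1=I P2=E  mem[L5]=40
18. P2: load  L1  bus=[-]  L1: P0=I P1=I P2=M  mem[L1]=57
19. P0: load  L4  bus=[BusRd]  L4: P0=S P1=O P2=I  mem[L4]=27
20. P1: load  L2  bus=[-]  L2: P0=O P1=S P2=I  mem[L2]=50
21. P1: store L3 := 52  bus=[BusRdX]  L3: P0=I P1=M P2=I  mem[L3]=30
22. P1: store L4 := 18  bus=[BusUpgr]  L4: P0=I P1=M P2=I  mem[L4]=27
23. P0: load  L1  bus=[BusRd]  L1: P0=S P1=I P2=O  mem[L1]=57
24. P2: load  L1  bus=[-]  L1: P0=S P1=I P2=O  mem[L1]=57
25. P1: load  L4  bus=[-]  L4: P0=I P1=M P2=I  mem[L4]=27

invalidations = 3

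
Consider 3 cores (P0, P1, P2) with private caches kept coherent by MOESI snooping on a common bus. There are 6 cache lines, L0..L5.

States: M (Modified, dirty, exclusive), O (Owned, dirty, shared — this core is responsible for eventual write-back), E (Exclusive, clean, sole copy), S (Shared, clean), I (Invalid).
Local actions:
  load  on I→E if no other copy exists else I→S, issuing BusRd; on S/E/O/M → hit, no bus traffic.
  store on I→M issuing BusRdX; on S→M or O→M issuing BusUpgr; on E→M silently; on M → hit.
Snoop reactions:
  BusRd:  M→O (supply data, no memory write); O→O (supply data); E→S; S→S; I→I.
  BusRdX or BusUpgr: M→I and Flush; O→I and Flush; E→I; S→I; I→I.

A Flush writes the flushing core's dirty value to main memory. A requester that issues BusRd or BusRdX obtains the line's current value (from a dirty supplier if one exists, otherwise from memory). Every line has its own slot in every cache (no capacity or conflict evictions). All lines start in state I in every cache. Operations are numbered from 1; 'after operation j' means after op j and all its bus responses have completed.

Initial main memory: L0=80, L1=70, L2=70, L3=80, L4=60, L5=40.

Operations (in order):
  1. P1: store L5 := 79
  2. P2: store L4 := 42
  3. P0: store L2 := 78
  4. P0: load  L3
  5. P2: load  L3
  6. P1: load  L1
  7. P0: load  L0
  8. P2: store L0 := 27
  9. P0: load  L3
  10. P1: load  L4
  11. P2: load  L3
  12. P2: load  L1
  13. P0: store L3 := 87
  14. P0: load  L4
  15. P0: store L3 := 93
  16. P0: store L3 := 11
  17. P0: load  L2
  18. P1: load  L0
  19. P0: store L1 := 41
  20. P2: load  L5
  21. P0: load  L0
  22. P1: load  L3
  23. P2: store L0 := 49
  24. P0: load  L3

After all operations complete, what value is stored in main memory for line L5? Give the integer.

1. P1: store L5 := 79  bus=[BusRdX]  L5: P0=I P1=M P2=I  mem[L5]=40
2. P2: store L4 := 42  bus=[BusRdX]  L4: P0=I P1=I P2=M  mem[L4]=60
3. P0: store L2 := 78  bus=[BusRdX]  L2: P0=M P1=I P2=I  mem[L2]=70
4. P0: load  L3  bus=[BusRd]  L3: P0=E P1=I P2=I  mem[L3]=80
5. P2: load  L3  bus=[BusRd]  L3: P0=S P1=I P2=S  mem[L3]=80
6. P1: load  L1  bus=[BusRd]  L1: P0=I P1=E P2=I  mem[L1]=70
7. P0: load  L0  bus=[BusRd]  L0: P0=E P1=I P2=I  mem[L0]=80
8. P2: store L0 := 27  bus=[BusRdX]  L0: P0=I P1=I P2=M  mem[L0]=80
9. P0: load  L3  bus=[-]  L3: P0=S P1=I P2=S  mem[L3]=80
10. P1: load  L4  bus=[BusRd]  L4: P0=I P1=S P2=O  mem[L4]=60
11. P2: load  L3  bus=[-]  L3: P0=S P1=I P2=S  mem[L3]=80
12. P2: load  L1  bus=[BusRd]  L1: P0=I P1=S P2=S  mem[L1]=70
13. P0: store L3 := 87  bus=[BusUpgr]  L3: P0=M P1=I P2=I  mem[L3]=80
14. P0: load  L4  bus=[BusRd]  L4: P0=S P1=S P2=O  mem[L4]=60
15. P0: store L3 := 93  bus=[-]  L3: P0=M P1=I P2=I  mem[L3]=80
16. P0: store L3 := 11  bus=[-]  L3: P0=M P1=I P2=I  mem[L3]=80
17. P0: load  L2  bus=[-]  L2: P0=M P1=I P2=I  mem[L2]=70
18. P1: load  L0  bus=[BusRd]  L0: P0=I P1=S P2=O  mem[L0]=80
19. P0: store L1 := 41  bus=[BusRdX]  L1: P0=M P1=I P2=I  mem[L1]=70
20. P2: load  L5  bus=[BusRd]  L5: P0=I P1=O P2=S  mem[L5]=40
21. P0: load  L0  bus=[BusRd]  L0: P0=S P1=S P2=O  mem[L0]=80
22. P1: load  L3  bus=[BusRd]  L3: P0=O P1=S P2=I  mem[L3]=80
23. P2: store L0 := 49  bus=[BusUpgr]  L0: P0=I P1=I P2=M  mem[L0]=80
24. P0: load  L3  bus=[-]  L3: P0=O P1=S P2=I  mem[L3]=80

memory[L5] = 40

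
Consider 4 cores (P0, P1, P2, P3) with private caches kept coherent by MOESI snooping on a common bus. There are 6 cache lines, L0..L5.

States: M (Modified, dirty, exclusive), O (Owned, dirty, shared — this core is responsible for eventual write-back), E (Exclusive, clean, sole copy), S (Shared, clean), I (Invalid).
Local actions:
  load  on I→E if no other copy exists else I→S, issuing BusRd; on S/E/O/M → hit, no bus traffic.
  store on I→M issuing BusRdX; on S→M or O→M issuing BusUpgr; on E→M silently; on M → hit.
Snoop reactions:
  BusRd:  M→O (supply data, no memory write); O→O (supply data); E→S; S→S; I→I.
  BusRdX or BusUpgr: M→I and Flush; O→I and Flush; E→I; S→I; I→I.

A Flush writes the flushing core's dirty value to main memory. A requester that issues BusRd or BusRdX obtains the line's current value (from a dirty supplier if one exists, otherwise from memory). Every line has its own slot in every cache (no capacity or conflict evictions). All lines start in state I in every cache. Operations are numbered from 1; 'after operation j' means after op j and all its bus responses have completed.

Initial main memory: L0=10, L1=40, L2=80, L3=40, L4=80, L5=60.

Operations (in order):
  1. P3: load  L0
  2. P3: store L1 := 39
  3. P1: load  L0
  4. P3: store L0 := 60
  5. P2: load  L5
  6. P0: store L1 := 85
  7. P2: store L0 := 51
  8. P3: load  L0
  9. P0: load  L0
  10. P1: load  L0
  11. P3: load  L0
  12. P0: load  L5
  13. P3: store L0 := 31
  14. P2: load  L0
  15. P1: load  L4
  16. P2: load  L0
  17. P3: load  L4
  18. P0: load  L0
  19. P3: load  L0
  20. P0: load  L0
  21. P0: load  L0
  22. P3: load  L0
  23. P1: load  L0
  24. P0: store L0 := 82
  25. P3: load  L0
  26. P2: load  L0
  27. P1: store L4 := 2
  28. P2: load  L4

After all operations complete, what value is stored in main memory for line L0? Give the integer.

memory[L0] = 31

  op1 P3: load  L0 → I/I/I/E on L0; bus BusRd; mem=10
  op2 P3: store L1 := 39 → I/I/I/M on L1; bus BusRdX; mem=40
  op3 P1: load  L0 → I/S/I/S on L0; bus BusRd; mem=10
  op4 P3: store L0 := 60 → I/I/I/M on L0; bus BusUpgr; mem=10
  op5 P2: load  L5 → I/I/E/I on L5; bus BusRd; mem=60
  op6 P0: store L1 := 85 → M/I/I/I on L1; bus BusRdX Flush; mem=39
  op7 P2: store L0 := 51 → I/I/M/I on L0; bus BusRdX Flush; mem=60
  op8 P3: load  L0 → I/I/O/S on L0; bus BusRd; mem=60
  op9 P0: load  L0 → S/I/O/S on L0; bus BusRd; mem=60
  op10 P1: load  L0 → S/S/O/S on L0; bus BusRd; mem=60
  op11 P3: load  L0 → S/S/O/S on L0; bus (none); mem=60
  op12 P0: load  L5 → S/I/S/I on L5; bus BusRd; mem=60
  op13 P3: store L0 := 31 → I/I/I/M on L0; bus BusUpgr Flush; mem=51
  op14 P2: load  L0 → I/I/S/O on L0; bus BusRd; mem=51
  op15 P1: load  L4 → I/E/I/I on L4; bus BusRd; mem=80
  op16 P2: load  L0 → I/I/S/O on L0; bus (none); mem=51
  op17 P3: load  L4 → I/S/I/S on L4; bus BusRd; mem=80
  op18 P0: load  L0 → S/I/S/O on L0; bus BusRd; mem=51
  op19 P3: load  L0 → S/I/S/O on L0; bus (none); mem=51
  op20 P0: load  L0 → S/I/S/O on L0; bus (none); mem=51
  op21 P0: load  L0 → S/I/S/O on L0; bus (none); mem=51
  op22 P3: load  L0 → S/I/S/O on L0; bus (none); mem=51
  op23 P1: load  L0 → S/S/S/O on L0; bus BusRd; mem=51
  op24 P0: store L0 := 82 → M/I/I/I on L0; bus BusUpgr Flush; mem=31
  op25 P3: load  L0 → O/I/I/S on L0; bus BusRd; mem=31
  op26 P2: load  L0 → O/I/S/S on L0; bus BusRd; mem=31
  op27 P1: store L4 := 2 → I/M/I/I on L4; bus BusUpgr; mem=80
  op28 P2: load  L4 → I/O/S/I on L4; bus BusRd; mem=80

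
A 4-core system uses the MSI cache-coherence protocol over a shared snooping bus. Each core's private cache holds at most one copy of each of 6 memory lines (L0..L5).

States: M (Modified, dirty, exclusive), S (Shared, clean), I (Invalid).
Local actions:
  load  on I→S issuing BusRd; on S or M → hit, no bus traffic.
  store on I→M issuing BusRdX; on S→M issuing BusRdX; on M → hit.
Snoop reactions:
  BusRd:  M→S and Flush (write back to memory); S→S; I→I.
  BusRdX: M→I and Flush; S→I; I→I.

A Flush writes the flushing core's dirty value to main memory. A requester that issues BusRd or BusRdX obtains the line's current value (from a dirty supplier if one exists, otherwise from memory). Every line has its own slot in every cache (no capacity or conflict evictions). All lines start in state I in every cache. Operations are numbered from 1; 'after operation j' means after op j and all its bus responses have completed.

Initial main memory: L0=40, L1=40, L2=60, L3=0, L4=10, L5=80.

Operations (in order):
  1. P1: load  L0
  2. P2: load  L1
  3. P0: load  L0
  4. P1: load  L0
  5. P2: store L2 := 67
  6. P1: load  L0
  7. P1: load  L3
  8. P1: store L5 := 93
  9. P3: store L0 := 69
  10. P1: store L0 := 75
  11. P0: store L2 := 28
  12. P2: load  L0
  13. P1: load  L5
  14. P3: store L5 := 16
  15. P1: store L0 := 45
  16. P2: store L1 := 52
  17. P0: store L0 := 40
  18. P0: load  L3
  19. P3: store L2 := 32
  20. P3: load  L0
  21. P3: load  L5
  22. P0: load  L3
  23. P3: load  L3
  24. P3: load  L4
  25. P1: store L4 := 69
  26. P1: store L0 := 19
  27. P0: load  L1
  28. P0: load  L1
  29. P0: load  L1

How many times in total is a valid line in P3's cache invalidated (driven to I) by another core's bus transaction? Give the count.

  op1 P1: load  L0 → I/S/I/I on L0; bus BusRd; mem=40
  op2 P2: load  L1 → I/I/S/I on L1; bus BusRd; mem=40
  op3 P0: load  L0 → S/S/I/I on L0; bus BusRd; mem=40
  op4 P1: load  L0 → S/S/I/I on L0; bus (none); mem=40
  op5 P2: store L2 := 67 → I/I/M/I on L2; bus BusRdX; mem=60
  op6 P1: load  L0 → S/S/I/I on L0; bus (none); mem=40
  op7 P1: load  L3 → I/S/I/I on L3; bus BusRd; mem=0
  op8 P1: store L5 := 93 → I/M/I/I on L5; bus BusRdX; mem=80
  op9 P3: store L0 := 69 → I/I/I/M on L0; bus BusRdX; mem=40
  op10 P1: store L0 := 75 → I/M/I/I on L0; bus BusRdX Flush; mem=69
  op11 P0: store L2 := 28 → M/I/I/I on L2; bus BusRdX Flush; mem=67
  op12 P2: load  L0 → I/S/S/I on L0; bus BusRd Flush; mem=75
  op13 P1: load  L5 → I/M/I/I on L5; bus (none); mem=80
  op14 P3: store L5 := 16 → I/I/I/M on L5; bus BusRdX Flush; mem=93
  op15 P1: store L0 := 45 → I/M/I/I on L0; bus BusRdX; mem=75
  op16 P2: store L1 := 52 → I/I/M/I on L1; bus BusRdX; mem=40
  op17 P0: store L0 := 40 → M/I/I/I on L0; bus BusRdX Flush; mem=45
  op18 P0: load  L3 → S/S/I/I on L3; bus BusRd; mem=0
  op19 P3: store L2 := 32 → I/I/I/M on L2; bus BusRdX Flush; mem=28
  op20 P3: load  L0 → S/I/I/S on L0; bus BusRd Flush; mem=40
  op21 P3: load  L5 → I/I/I/M on L5; bus (none); mem=93
  op22 P0: load  L3 → S/S/I/I on L3; bus (none); mem=0
  op23 P3: load  L3 → S/S/I/S on L3; bus BusRd; mem=0
  op24 P3: load  L4 → I/I/I/S on L4; bus BusRd; mem=10
  op25 P1: store L4 := 69 → I/M/I/I on L4; bus BusRdX; mem=10
  op26 P1: store L0 := 19 → I/M/I/I on L0; bus BusRdX; mem=40
  op27 P0: load  L1 → S/I/S/I on L1; bus BusRd Flush; mem=52
  op28 P0: load  L1 → S/I/S/I on L1; bus (none); mem=52
  op29 P0: load  L1 → S/I/S/I on L1; bus (none); mem=52

invalidations = 3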